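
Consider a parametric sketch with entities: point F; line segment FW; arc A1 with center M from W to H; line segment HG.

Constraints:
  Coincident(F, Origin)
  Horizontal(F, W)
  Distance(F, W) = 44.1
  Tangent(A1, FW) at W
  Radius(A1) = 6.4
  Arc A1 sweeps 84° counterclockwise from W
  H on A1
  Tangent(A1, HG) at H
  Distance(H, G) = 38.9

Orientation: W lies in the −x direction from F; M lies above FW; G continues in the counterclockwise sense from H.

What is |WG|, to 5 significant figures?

45.626

F is at the origin; F and W share the same y with |FW| = 44.1 and W on the −x side, so W = (-44.100, 0.0000). A1 meets FW tangentially, so MW is at right angles to FW, so M = W + (0, 6.4) = (-44.100, 6.4000). On A1, W sits at bearing -90° from M; an 84° counterclockwise sweep puts H at bearing -6°, so H = M + 6.4·(cos -6°, sin -6°) = (-37.735, 5.7310). Tangency of A1 to HG means the radius MH is perpendicular to HG, so HG runs along (−sin -6°, cos -6°); with |HG| = 38.9, G = (-33.669, 44.418). Then |WG| = |G − W| = 45.626.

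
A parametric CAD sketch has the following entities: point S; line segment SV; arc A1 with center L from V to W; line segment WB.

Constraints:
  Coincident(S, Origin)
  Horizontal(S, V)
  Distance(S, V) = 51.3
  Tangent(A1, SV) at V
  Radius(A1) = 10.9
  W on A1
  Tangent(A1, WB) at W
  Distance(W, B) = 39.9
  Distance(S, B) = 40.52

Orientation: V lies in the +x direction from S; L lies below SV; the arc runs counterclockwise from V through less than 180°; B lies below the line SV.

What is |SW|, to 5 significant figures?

42.840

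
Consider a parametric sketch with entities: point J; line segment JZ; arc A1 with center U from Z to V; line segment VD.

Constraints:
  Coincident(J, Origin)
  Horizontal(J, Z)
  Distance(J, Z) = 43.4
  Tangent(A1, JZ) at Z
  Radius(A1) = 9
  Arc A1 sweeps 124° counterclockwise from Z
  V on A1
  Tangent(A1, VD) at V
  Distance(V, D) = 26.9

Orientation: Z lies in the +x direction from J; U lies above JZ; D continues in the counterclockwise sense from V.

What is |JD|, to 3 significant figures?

51.0

On A1, Z sits at bearing -90° from U; a 124° counterclockwise sweep puts V at bearing 34°, so V = U + 9.0·(cos 34°, sin 34°) = (50.9, 14.0). The tangent condition forces UV to be normal to VD, so VD runs along (−sin 34°, cos 34°); with |VD| = 26.9, D = (35.8, 36.3). Then |JD| = |D − J| = 51.0.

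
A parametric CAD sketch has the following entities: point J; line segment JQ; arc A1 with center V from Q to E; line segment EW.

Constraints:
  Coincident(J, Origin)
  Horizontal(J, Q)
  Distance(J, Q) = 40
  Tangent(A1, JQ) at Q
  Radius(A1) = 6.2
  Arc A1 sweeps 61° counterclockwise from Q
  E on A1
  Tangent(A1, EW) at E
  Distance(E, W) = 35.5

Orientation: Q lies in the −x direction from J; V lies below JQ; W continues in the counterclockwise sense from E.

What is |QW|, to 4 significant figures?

41.05

On A1, Q sits at bearing 90° from V; a 61° counterclockwise sweep puts E at bearing 151°, so E = V + 6.2·(cos 151°, sin 151°) = (-45.42, -3.194). Since A1 is tangent to EW there, VE ⟂ EW, so EW runs along (−sin 151°, cos 151°); with |EW| = 35.5, W = (-62.63, -34.24). Then |QW| = |W − Q| = 41.05.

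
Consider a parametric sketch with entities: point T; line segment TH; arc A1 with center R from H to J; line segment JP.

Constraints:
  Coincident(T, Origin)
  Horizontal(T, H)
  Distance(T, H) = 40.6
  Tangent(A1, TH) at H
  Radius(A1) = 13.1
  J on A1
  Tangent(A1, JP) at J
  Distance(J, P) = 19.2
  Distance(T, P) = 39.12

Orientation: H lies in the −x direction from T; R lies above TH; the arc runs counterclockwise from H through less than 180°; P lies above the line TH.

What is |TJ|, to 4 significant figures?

29.82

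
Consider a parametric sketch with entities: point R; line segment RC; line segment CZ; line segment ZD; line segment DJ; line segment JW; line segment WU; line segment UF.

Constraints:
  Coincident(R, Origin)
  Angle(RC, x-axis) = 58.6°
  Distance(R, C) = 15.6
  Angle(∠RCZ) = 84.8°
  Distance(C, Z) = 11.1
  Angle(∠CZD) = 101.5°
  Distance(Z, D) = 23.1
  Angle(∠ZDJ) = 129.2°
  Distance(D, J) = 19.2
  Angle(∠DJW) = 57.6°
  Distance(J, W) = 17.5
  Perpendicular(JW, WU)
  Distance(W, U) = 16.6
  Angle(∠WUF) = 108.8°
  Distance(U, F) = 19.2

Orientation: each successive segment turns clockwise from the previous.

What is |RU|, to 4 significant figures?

12.40

R is at the origin; RC runs at 58.6° with length 15.6, so C = (8.128, 13.32). ∠RCZ = 84.8° gives CZ at -36.60° from the x-axis; with |CZ| = 11.1, Z = (17.04, 6.697). ∠CZD = 101.5° gives ZD at -115.1° from the x-axis; with |ZD| = 23.1, D = (7.240, -14.22). ∠ZDJ = 129.2° gives DJ at -165.9° from the x-axis; with |DJ| = 19.2, J = (-11.38, -18.90). ∠DJW = 57.6° gives JW at 71.70° from the x-axis; with |JW| = 17.5, W = (-5.887, -2.284). JW ⟂ WU, so WU runs at -18.30°; with |WU| = 16.6, U = (9.874, -7.496). Then |RU| = |U − R| = 12.40.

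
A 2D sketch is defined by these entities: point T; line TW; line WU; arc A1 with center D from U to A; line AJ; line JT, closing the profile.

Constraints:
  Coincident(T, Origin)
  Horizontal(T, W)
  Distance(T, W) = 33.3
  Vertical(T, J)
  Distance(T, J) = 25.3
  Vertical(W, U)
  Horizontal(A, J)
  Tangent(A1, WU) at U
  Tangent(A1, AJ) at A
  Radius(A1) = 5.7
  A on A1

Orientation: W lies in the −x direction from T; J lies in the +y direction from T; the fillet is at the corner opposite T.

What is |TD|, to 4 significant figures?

33.85

T and J share the same x with |TJ| = 25.3 and J on the +y side, so J = (0.000, 25.30). The virtual corner opposite T is at (-33.30, 25.30). Tangency of A1 to WU means the radius DU is perpendicular to WU and the tangent condition forces DA to be normal to AJ, with radius 5.7, so the center D sits 5.7 in from both sides at D = (-27.60, 19.60). Then |TD| = |D − T| = 33.85.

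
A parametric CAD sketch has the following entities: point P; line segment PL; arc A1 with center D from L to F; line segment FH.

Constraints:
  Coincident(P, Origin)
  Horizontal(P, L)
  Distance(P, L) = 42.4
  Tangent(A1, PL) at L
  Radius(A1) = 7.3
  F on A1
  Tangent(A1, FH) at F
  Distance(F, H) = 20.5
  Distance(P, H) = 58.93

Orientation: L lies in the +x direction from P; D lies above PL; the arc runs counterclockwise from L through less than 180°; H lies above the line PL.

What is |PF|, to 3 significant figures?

50.0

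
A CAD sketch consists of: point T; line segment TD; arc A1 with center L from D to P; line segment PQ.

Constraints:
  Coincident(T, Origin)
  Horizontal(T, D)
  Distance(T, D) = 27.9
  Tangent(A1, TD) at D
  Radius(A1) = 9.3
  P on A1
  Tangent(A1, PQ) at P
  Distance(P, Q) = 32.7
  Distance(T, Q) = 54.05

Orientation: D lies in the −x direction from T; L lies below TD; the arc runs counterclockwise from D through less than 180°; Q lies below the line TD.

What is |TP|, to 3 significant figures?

38.6

Checks: |LP| = 9.300 ✓; ∠(LP, PQ) = 90.00° ✓; |PQ| = 32.70 ✓; |TQ| = 54.05 ✓.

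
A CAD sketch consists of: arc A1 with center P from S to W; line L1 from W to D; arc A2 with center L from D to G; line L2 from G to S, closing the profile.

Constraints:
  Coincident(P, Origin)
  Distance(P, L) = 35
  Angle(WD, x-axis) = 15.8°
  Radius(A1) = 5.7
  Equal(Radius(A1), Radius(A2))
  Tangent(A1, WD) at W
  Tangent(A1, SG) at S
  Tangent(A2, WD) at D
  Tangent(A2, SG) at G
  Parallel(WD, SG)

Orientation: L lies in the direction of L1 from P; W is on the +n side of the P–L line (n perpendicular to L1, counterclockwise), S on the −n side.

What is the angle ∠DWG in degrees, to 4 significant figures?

18.04°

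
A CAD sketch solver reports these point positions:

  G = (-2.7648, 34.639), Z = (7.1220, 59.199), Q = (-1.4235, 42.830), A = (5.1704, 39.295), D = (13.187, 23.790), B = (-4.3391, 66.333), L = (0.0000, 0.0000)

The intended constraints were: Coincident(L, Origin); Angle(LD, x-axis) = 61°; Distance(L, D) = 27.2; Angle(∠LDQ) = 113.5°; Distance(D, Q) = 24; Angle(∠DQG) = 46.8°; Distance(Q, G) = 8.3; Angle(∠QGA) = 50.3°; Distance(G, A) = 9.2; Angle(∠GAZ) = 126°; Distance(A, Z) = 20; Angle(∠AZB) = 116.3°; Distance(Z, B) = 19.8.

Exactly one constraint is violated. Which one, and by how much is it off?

Distance(Z, B) = 19.8 — off by 6.30.

L = (0.00, 0.00) ✓; LD at 61.00° ✓; |LD| = 27.20 ✓; ∠LDQ = 113.5° ✓; |DQ| = 24.00 ✓; ∠DQG = 46.80° ✓; |QG| = 8.300 ✓; ∠QGA = 50.30° ✓; |GA| = 9.200 ✓; ∠GAZ = 126.0° ✓; |AZ| = 20.00 ✓; ∠AZB = 116.3° ✓; |ZB| = 13.50 ✗.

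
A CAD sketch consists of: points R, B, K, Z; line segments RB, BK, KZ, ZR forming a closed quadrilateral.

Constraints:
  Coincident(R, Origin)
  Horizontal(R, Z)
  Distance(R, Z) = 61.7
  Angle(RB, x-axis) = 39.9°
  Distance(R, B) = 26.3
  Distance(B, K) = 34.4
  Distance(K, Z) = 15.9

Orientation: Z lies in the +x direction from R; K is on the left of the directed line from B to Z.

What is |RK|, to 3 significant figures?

56.3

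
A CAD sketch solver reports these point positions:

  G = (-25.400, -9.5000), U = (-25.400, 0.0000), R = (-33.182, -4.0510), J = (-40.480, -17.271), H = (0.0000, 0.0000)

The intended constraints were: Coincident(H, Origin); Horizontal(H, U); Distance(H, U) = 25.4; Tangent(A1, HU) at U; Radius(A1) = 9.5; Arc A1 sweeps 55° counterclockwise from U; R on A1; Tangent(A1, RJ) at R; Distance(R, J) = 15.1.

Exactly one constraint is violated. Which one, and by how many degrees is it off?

Tangent(A1, RJ) at R — off by 6.10°.

H = (0.00, 0.00) ✓; H.y = 0.00, U.y = 0.00 ✓; |HU| = 25.40 ✓; ∠(GU, UH) = 90.00° ✓; |GU| = 9.500 ✓; bearing(G→R) − bearing(G→U) = 55.00° ✓; |GR| = 9.500 ✓; ∠(GR, RJ) = 83.90° ✗; |RJ| = 15.10 ✓.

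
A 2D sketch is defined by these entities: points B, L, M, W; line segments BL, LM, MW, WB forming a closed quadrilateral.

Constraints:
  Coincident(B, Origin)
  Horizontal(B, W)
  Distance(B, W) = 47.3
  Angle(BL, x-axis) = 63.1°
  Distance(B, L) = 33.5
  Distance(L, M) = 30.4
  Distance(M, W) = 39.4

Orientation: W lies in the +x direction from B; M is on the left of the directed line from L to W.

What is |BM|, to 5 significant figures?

59.026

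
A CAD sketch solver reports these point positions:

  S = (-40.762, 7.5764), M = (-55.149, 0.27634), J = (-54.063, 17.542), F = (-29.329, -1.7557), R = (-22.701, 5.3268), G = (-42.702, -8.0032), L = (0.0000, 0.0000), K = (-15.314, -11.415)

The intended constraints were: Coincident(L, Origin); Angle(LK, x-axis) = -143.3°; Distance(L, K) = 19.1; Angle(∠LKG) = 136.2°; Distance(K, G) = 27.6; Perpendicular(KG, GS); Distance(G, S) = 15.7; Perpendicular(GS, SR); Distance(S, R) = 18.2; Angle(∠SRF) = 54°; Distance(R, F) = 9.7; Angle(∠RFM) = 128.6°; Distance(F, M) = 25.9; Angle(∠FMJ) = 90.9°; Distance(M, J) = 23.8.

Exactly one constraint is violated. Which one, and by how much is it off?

Distance(M, J) = 23.8 — off by 6.50.

L = (0.00, 0.00) ✓; LK at -143.3° ✓; |LK| = 19.10 ✓; ∠LKG = 136.2° ✓; |KG| = 27.60 ✓; ∠(KG, GS) = 90.00° ✓; |GS| = 15.70 ✓; ∠(GS, SR) = 90.00° ✓; |SR| = 18.20 ✓; ∠SRF = 54.00° ✓; |RF| = 9.700 ✓; ∠RFM = 128.6° ✓; |FM| = 25.90 ✓; ∠FMJ = 90.90° ✓; |MJ| = 17.30 ✗.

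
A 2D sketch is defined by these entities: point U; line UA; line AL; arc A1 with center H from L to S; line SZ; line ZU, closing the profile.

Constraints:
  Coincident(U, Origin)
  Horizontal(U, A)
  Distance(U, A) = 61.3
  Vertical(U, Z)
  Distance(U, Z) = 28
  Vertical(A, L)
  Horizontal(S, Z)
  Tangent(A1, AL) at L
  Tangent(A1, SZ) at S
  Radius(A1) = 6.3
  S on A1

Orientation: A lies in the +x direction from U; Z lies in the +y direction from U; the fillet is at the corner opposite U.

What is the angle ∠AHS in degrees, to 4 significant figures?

163.8°

U is at the origin; U and A share the same y with |UA| = 61.3 and A on the +x side, so A = (61.30, 0.000). UZ is vertical with |UZ| = 28.0 and Z on the +y side, so Z = (0.000, 28.00). The virtual corner opposite U is at (61.30, 28.00). Since A1 is tangent to AL there, HL ⟂ AL and the tangent condition forces HS to be normal to SZ, with radius 6.3, so the center H sits 6.3 in from both sides at H = (55.00, 21.70). That places the tangent points at L = (61.30, 21.70) on AL and S = (55.00, 28.00) on SZ. Then cos ∠AHS = HA·HS / (|HA||HS|), giving 163.8°.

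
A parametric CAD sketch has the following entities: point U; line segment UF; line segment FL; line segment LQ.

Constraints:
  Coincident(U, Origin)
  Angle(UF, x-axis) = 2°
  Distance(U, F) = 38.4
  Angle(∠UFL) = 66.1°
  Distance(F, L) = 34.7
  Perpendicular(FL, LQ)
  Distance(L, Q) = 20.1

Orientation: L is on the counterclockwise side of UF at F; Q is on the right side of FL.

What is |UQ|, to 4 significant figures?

58.43

∠UFL = 66.1°, so FL runs at 2.0° + (180° − 66.1°) = 115.9° from the x-axis; with |FL| = 34.7, L = F + 34.7·(cos 115.9°, sin 115.9°) = (23.22, 32.55). FL is perpendicular to LQ; with |LQ| = 20.1 on the right of FL, Q = L + 20.1·(0.8996, 0.4368) = (41.30, 41.33). Then |UQ| = |Q − U| = 58.43.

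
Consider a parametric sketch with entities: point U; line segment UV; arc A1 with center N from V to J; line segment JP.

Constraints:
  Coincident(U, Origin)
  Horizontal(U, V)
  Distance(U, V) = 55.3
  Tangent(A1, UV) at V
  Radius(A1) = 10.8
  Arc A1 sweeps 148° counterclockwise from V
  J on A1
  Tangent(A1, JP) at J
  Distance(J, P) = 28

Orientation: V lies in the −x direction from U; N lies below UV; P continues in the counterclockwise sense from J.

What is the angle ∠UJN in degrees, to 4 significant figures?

39.89°

Tangency of A1 to UV means the radius NV is perpendicular to UV, so N = V + (0, -10.8) = (-55.30, -10.80). On A1, V sits at bearing 90° from N; a 148° counterclockwise sweep puts J at bearing 238°, so J = N + 10.8·(cos 238°, sin 238°) = (-61.02, -19.96). Then cos ∠UJN = JU·JN / (|JU||JN|), giving 39.89°.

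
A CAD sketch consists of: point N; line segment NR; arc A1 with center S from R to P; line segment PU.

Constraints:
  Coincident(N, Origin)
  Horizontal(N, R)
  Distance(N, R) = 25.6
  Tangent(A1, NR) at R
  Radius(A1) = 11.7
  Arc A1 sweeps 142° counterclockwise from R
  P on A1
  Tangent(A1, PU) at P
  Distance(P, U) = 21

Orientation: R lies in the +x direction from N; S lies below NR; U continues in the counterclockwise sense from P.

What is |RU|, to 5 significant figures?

35.115

On A1, R sits at bearing 90° from S; a 142° counterclockwise sweep puts P at bearing 232°, so P = S + 11.7·(cos 232°, sin 232°) = (18.397, -20.920). A1 meets PU tangentially, so SP is at right angles to PU, so PU runs along (−sin 232°, cos 232°); with |PU| = 21.0, U = (34.945, -33.849). Then |RU| = |U − R| = 35.115.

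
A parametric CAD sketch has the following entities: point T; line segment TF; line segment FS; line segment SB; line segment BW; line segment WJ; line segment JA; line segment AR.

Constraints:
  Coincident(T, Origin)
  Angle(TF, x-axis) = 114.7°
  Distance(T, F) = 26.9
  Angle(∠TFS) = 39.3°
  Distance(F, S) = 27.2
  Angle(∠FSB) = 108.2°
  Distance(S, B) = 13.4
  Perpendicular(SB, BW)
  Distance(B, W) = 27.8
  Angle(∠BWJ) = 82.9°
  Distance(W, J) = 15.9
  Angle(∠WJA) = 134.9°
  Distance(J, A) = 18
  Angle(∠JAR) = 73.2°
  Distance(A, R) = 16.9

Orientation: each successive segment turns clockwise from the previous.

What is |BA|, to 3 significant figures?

29.2

T is at the origin; TF runs at 114.7° with length 26.9, so F = (-11.2, 24.4). ∠TFS = 39.3° gives FS at -26.0° from the x-axis; with |FS| = 27.2, S = (13.2, 12.5). ∠FSB = 108.2° gives SB at -97.8° from the x-axis; with |SB| = 13.4, B = (11.4, -0.761). SB is perpendicular to BW, so BW runs at 172°; with |BW| = 27.8, W = (-16.2, 3.01). ∠BWJ = 82.9° gives WJ at 75.1° from the x-axis; with |WJ| = 15.9, J = (-12.1, 18.4). ∠WJA = 134.9° gives JA at 30.0° from the x-axis; with |JA| = 18.0, A = (3.52, 27.4). Then |BA| = |A − B| = 29.2.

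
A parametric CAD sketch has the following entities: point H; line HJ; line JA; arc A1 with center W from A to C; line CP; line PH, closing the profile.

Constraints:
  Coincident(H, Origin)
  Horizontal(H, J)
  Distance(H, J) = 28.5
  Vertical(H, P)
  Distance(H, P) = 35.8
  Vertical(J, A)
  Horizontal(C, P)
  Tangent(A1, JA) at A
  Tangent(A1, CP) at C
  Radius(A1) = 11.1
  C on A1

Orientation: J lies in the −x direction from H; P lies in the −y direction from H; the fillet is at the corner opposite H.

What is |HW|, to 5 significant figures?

30.213

H is at the origin; HJ is horizontal with |HJ| = 28.5 and J on the −x side, so J = (-28.500, 0.0000). H and P share the same x with |HP| = 35.8 and P on the −y side, so P = (0.0000, -35.800). The virtual corner opposite H is at (-28.500, -35.800). The tangent condition forces WA to be normal to JA and the tangent condition forces WC to be normal to CP, with radius 11.1, so the center W sits 11.1 in from both sides at W = (-17.400, -24.700). Then |HW| = |W − H| = 30.213.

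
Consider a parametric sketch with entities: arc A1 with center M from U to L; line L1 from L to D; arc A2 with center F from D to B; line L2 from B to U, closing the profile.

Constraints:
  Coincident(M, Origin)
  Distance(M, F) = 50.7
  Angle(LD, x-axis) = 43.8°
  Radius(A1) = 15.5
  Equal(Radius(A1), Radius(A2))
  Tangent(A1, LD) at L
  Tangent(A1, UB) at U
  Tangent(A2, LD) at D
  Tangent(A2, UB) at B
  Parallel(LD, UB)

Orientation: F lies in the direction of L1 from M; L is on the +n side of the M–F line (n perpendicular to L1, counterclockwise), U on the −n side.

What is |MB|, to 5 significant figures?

53.016

The slot axis is L1's direction at 43.8°, so u = (cos 43.8°, sin 43.8°) = (0.72176, 0.69214) and n = (−sin 43.8°, cos 43.8°) = (-0.69214, 0.72176). M is at the origin and F lies 50.7 along u from M, so F = 50.7·u = (36.593, 35.092). Tangency of A1 to both parallel lines with radius 15.5 puts L and U at M ± 15.5·n: L = (-10.728, 11.187), U = (10.728, -11.187). Equal radii place D and B the same way about F: D = F + 15.5·n = (25.865, 46.279), B = F − 15.5·n = (47.321, 23.904). Then |MB| = |B − M| = 53.016.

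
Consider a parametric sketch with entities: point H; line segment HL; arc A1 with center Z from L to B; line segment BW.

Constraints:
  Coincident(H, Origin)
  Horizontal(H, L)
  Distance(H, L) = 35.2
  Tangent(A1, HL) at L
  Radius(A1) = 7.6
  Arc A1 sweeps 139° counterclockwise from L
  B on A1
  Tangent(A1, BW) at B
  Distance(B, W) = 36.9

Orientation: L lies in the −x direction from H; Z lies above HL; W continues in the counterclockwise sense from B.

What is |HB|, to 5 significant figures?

33.026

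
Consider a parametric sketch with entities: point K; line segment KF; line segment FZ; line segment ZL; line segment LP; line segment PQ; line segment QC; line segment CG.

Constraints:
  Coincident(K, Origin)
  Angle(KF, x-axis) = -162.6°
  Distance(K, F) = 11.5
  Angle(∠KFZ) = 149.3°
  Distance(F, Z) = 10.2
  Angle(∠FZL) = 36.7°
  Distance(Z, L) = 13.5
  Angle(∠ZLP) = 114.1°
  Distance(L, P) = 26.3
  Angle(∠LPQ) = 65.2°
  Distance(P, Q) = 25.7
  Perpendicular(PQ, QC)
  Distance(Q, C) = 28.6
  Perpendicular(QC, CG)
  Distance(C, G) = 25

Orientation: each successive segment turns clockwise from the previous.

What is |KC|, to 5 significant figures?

24.050

∠LPQ = 65.2° gives PQ at -157.30° from the x-axis; with |PQ| = 25.7, Q = (-12.829, -23.417). The perpendicularity gives QC at right angles to PQ, so QC runs at 112.70°; with |QC| = 28.6, C = (-23.866, 2.9678). Then |KC| = |C − K| = 24.050.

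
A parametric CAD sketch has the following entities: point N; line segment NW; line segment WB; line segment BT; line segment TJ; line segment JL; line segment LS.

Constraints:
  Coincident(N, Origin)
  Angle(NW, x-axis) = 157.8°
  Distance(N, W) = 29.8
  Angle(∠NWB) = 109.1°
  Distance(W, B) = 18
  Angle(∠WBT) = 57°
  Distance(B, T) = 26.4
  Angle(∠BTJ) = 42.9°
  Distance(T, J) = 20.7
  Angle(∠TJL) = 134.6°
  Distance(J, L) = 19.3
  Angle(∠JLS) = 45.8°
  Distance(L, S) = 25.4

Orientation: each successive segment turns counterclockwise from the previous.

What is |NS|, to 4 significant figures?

30.77

N is at the origin; NW runs at 157.8° with length 29.8, so W = (-27.59, 11.26). ∠NWB = 109.1° gives WB at -131.3° from the x-axis; with |WB| = 18.0, B = (-39.47, -2.263). ∠WBT = 57.0° gives BT at -8.300° from the x-axis; with |BT| = 26.4, T = (-13.35, -6.074). ∠BTJ = 42.9° gives TJ at 128.8° from the x-axis; with |TJ| = 20.7, J = (-26.32, 10.06). ∠TJL = 134.6° gives JL at 174.2° from the x-axis; with |JL| = 19.3, L = (-45.52, 12.01). ∠JLS = 45.8° gives LS at -51.60° from the x-axis; with |LS| = 25.4, S = (-29.74, -7.897). Then |NS| = |S − N| = 30.77.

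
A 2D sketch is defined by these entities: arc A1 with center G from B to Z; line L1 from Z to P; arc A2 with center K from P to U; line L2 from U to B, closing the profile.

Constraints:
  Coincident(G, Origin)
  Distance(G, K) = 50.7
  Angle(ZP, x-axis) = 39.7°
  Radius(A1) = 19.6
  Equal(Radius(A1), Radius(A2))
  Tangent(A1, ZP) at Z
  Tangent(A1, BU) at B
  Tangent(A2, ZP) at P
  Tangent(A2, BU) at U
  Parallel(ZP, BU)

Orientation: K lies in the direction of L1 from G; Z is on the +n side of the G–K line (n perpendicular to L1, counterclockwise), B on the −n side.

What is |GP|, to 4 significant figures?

54.36

Tangency of A1 to both parallel lines with radius 19.6 puts Z and B at G ± 19.6·n: Z = (-12.52, 15.08), B = (12.52, -15.08). Equal radii place P and U the same way about K: P = K + 19.6·n = (26.49, 47.47), U = K − 19.6·n = (51.53, 17.31). Then |GP| = |P − G| = 54.36.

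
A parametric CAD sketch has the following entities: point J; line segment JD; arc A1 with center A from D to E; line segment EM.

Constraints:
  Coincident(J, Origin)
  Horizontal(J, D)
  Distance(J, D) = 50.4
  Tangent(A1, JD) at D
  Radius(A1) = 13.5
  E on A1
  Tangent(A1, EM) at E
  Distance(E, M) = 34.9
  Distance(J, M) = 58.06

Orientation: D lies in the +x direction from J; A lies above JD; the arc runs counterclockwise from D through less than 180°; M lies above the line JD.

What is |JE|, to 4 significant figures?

64.00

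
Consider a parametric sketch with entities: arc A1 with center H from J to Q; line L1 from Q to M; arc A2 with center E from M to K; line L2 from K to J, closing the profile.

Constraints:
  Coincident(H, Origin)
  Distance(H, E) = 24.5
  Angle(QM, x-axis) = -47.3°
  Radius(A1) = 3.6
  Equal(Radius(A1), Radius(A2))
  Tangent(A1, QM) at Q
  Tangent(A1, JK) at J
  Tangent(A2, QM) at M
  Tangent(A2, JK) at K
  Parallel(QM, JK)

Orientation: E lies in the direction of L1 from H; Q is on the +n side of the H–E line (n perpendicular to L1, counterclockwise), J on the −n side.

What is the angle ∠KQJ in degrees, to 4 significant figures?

73.62°

Tangency of A1 to both parallel lines with radius 3.6 puts Q and J at H ± 3.6·n: Q = (2.646, 2.441), J = (-2.646, -2.441). Equal radii place M and K the same way about E: M = E + 3.6·n = (19.26, -15.56), K = E − 3.6·n = (13.97, -20.45). Then cos ∠KQJ = QK·QJ / (|QK||QJ|), giving 73.62°.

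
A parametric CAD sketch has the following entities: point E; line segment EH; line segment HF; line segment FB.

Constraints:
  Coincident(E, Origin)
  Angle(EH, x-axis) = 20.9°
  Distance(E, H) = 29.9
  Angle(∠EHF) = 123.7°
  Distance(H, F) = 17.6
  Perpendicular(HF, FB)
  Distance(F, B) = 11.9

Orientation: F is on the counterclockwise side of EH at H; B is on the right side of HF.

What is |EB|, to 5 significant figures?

50.213

E is at the origin; EH runs at 20.9° with length 29.9, so H = 29.9·(cos 20.9°, sin 20.9°) = (27.933, 10.666). ∠EHF = 123.7°, so HF runs at 20.9° + (180° − 123.7°) = 77.200° from the x-axis; with |HF| = 17.6, F = H + 17.6·(cos 77.200°, sin 77.200°) = (31.832, 27.829). HF is perpendicular to FB; with |FB| = 11.9 on the right of HF, B = F + 11.9·(0.97515, -0.22155) = (43.436, 25.193). Then |EB| = |B − E| = 50.213.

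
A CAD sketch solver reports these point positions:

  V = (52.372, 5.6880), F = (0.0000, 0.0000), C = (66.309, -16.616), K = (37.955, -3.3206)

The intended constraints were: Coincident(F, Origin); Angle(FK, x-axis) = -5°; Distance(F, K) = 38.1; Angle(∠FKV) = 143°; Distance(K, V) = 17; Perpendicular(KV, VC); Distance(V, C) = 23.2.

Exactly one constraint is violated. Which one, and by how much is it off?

Distance(V, C) = 23.2 — off by 3.10.

F = (0.00, 0.00) ✓; FK at -5.000° ✓; |FK| = 38.10 ✓; ∠FKV = 143.0° ✓; |KV| = 17.00 ✓; ∠(KV, VC) = 90.00° ✓; |VC| = 26.30 ✗.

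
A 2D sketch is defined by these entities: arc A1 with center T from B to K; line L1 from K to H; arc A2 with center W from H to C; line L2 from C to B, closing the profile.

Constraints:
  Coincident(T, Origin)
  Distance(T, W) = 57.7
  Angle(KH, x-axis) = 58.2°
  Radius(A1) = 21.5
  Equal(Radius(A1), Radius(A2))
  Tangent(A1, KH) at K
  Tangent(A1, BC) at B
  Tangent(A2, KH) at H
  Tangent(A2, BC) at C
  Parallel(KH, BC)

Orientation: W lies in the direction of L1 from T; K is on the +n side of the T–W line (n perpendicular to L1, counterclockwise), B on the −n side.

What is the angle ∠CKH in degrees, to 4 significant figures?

36.69°

The slot axis is L1's direction at 58.2°, so u = (cos 58.2°, sin 58.2°) = (0.5270, 0.8499) and n = (−sin 58.2°, cos 58.2°) = (-0.8499, 0.5270). T is at the origin and W lies 57.7 along u from T, so W = 57.7·u = (30.41, 49.04). Tangency of A1 to both parallel lines with radius 21.5 puts K and B at T ± 21.5·n: K = (-18.27, 11.33), B = (18.27, -11.33). Equal radii place H and C the same way about W: H = W + 21.5·n = (12.13, 60.37), C = W − 21.5·n = (48.68, 37.71). Then cos ∠CKH = KC·KH / (|KC||KH|), giving 36.69°.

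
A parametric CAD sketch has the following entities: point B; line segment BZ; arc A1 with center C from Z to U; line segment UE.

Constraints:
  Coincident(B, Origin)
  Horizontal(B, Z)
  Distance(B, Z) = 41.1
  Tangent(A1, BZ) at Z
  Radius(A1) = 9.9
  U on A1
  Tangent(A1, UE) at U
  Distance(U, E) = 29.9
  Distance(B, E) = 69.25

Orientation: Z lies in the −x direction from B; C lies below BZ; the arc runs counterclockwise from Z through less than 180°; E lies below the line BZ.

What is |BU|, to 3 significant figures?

51.0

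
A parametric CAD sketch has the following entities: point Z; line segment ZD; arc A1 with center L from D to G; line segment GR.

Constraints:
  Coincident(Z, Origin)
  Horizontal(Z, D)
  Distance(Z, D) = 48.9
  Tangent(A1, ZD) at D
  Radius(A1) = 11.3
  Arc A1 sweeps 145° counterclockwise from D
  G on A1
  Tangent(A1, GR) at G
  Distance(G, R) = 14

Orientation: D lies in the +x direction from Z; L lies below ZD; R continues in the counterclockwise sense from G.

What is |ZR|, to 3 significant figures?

61.0

Z is at the origin; ZD is horizontal with |ZD| = 48.9 and D on the +x side, so D = (48.9, 0.00). Tangency of A1 to ZD means the radius LD is perpendicular to ZD, so L = D + (0, -11.3) = (48.9, -11.3). On A1, D sits at bearing 90° from L; a 145° counterclockwise sweep puts G at bearing 235°, so G = L + 11.3·(cos 235°, sin 235°) = (42.4, -20.6). Since A1 is tangent to GR there, LG ⟂ GR, so GR runs along (−sin 235°, cos 235°); with |GR| = 14.0, R = (53.9, -28.6). Then |ZR| = |R − Z| = 61.0.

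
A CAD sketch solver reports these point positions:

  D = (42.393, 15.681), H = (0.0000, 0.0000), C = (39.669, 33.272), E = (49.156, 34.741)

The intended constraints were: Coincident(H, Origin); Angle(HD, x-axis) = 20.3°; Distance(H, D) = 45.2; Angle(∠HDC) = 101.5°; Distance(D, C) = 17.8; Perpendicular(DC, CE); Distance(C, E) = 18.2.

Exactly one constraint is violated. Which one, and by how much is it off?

Distance(C, E) = 18.2 — off by 8.60.

H = (0.00, 0.00) ✓; HD at 20.30° ✓; |HD| = 45.20 ✓; ∠HDC = 101.5° ✓; |DC| = 17.80 ✓; ∠(DC, CE) = 90.00° ✓; |CE| = 9.600 ✗.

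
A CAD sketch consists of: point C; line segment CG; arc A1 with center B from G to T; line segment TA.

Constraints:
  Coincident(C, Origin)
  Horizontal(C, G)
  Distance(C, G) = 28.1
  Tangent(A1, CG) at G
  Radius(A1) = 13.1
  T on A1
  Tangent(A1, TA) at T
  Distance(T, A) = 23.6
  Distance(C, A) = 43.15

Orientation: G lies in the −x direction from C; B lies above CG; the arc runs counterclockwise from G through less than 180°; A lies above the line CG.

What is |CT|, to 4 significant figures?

21.61

C is at the origin; C and G share the same y with |CG| = 28.1 and G on the −x side, so G = (-28.10, 0.000). Tangency of A1 to CG means the radius BG is perpendicular to CG, so B = G + (0, 13.1) = (-28.10, 13.10). Since BT ⟂ TA (tangency), |BA| = √(13.1² + 23.6²) = 26.99 regardless of where T sits on A1. So A lies on both circle(C, 43.15) and circle(B, 26.99); the above-CG intersection is A = (-19.27, 38.61). T is the foot of the tangent from A: T = (-15.20, 15.36).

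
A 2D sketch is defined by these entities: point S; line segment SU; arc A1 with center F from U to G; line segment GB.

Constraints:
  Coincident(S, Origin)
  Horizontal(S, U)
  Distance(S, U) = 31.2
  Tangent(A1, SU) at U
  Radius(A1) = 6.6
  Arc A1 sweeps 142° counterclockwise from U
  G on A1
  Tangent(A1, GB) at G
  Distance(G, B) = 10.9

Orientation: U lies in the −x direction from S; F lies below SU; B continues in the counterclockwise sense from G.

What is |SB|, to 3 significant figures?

32.5

S is at the origin; S and U share the same y with |SU| = 31.2 and U on the −x side, so U = (-31.2, 0.00). The tangent condition forces FU to be normal to SU, so F = U + (0, -6.6) = (-31.2, -6.60). On A1, U sits at bearing 90° from F; a 142° counterclockwise sweep puts G at bearing 232°, so G = F + 6.6·(cos 232°, sin 232°) = (-35.3, -11.8). Since A1 is tangent to GB there, FG ⟂ GB, so GB runs along (−sin 232°, cos 232°); with |GB| = 10.9, B = (-26.7, -18.5). Then |SB| = |B − S| = 32.5.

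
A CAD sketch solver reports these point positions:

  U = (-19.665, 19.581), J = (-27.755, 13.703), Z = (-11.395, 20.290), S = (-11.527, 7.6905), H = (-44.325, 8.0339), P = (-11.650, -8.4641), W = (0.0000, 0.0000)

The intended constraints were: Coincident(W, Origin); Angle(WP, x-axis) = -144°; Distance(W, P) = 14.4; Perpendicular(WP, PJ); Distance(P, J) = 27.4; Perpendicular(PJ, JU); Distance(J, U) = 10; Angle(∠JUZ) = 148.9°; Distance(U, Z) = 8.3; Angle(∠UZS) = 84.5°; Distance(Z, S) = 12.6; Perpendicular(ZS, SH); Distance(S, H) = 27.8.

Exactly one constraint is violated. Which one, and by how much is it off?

Distance(S, H) = 27.8 — off by 5.00.

W = (0.00, 0.00) ✓; WP at -144.0° ✓; |WP| = 14.40 ✓; ∠(WP, PJ) = 90.00° ✓; |PJ| = 27.40 ✓; ∠(PJ, JU) = 90.00° ✓; |JU| = 10.00 ✓; ∠JUZ = 148.9° ✓; |UZ| = 8.300 ✓; ∠UZS = 84.50° ✓; |ZS| = 12.60 ✓; ∠(ZS, SH) = 90.00° ✓; |SH| = 32.80 ✗.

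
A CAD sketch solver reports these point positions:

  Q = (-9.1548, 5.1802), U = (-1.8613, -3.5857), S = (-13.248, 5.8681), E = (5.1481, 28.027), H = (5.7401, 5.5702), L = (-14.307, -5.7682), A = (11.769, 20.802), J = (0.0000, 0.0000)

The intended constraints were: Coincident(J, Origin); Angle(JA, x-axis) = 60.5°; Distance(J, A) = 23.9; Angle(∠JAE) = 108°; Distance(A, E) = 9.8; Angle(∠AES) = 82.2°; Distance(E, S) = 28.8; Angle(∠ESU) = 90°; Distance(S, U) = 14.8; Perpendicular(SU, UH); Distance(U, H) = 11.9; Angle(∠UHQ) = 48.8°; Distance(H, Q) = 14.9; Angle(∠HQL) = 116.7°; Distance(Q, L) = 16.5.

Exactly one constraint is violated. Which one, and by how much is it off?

Distance(Q, L) = 16.5 — off by 4.40.

J = (0.00, 0.00) ✓; JA at 60.50° ✓; |JA| = 23.90 ✓; ∠JAE = 108.0° ✓; |AE| = 9.800 ✓; ∠AES = 82.20° ✓; |ES| = 28.80 ✓; ∠ESU = 90.00° ✓; |SU| = 14.80 ✓; ∠(SU, UH) = 90.00° ✓; |UH| = 11.90 ✓; ∠UHQ = 48.80° ✓; |HQ| = 14.90 ✓; ∠HQL = 116.7° ✓; |QL| = 12.10 ✗.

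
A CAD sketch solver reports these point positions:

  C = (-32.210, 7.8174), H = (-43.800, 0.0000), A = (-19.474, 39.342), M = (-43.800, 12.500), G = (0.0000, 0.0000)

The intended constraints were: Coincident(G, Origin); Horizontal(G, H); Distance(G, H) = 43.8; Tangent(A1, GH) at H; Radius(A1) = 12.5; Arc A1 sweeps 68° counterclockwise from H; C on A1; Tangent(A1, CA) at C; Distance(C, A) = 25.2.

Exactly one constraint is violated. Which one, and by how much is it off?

Distance(C, A) = 25.2 — off by 8.80.

G = (0.00, 0.00) ✓; G.y = 0.00, H.y = 0.00 ✓; |GH| = 43.80 ✓; ∠(MH, HG) = 90.00° ✓; |MH| = 12.50 ✓; bearing(M→C) − bearing(M→H) = 68.00° ✓; |MC| = 12.50 ✓; ∠(MC, CA) = 90.00° ✓; |CA| = 34.00 ✗.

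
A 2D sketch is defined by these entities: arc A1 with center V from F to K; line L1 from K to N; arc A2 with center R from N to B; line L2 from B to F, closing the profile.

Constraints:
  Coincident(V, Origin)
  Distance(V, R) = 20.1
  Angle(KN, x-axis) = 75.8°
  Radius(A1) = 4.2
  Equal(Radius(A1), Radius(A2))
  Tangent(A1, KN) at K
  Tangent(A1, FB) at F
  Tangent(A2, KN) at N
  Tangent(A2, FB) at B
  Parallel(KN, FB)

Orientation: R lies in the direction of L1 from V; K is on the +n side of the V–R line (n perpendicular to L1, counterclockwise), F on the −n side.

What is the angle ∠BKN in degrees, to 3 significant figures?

22.7°

Tangency of A1 to both parallel lines with radius 4.2 puts K and F at V ± 4.2·n: K = (-4.07, 1.03), F = (4.07, -1.03). Equal radii place N and B the same way about R: N = R + 4.2·n = (0.859, 20.5), B = R − 4.2·n = (9.00, 18.5). Then cos ∠BKN = KB·KN / (|KB||KN|), giving 22.7°.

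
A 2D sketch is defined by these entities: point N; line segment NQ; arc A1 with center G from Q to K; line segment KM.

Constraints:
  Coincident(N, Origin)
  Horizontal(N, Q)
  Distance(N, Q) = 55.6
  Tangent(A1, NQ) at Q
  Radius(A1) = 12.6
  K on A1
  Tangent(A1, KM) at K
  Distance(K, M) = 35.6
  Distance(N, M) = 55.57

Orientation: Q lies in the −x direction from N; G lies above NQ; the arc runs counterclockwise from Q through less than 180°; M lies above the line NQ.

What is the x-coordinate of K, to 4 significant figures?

-43.42

N is at the origin; NQ is horizontal with |NQ| = 55.6 and Q on the −x side, so Q = (-55.60, 0.000). Tangency of A1 to NQ means the radius GQ is perpendicular to NQ, so G = Q + (0, 12.6) = (-55.60, 12.60). Since GK ⟂ KM (tangency), |GM| = √(12.6² + 35.6²) = 37.76 regardless of where K sits on A1. So M lies on both circle(N, 55.57) and circle(G, 37.76); the above-NQ intersection is M = (-34.26, 43.75). K is the foot of the tangent from M: K = (-43.42, 9.355).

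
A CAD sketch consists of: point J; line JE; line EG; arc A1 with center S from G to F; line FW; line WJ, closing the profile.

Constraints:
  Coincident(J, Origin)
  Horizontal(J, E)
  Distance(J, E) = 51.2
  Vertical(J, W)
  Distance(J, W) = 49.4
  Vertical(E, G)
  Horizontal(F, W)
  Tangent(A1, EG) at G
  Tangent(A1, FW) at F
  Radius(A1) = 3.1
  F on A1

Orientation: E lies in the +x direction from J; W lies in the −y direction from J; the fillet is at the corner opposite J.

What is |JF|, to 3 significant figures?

68.9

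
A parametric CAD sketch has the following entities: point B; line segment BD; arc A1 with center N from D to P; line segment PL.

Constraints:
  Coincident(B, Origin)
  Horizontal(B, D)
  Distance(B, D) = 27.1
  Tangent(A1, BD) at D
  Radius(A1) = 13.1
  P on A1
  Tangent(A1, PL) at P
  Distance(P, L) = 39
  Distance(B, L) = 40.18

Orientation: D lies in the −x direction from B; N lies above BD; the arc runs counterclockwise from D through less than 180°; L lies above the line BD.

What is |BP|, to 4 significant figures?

17.08

Checks: |NP| = 13.10 ✓; ∠(NP, PL) = 90.00° ✓; |PL| = 39.00 ✓; |BL| = 40.18 ✓.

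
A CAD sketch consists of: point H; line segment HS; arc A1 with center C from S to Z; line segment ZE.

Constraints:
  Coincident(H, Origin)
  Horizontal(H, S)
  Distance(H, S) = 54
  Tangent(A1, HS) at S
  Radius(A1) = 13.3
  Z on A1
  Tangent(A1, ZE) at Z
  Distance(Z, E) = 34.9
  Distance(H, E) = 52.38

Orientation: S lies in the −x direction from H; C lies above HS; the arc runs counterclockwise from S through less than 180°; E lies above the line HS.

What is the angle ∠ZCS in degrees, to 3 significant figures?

72.2°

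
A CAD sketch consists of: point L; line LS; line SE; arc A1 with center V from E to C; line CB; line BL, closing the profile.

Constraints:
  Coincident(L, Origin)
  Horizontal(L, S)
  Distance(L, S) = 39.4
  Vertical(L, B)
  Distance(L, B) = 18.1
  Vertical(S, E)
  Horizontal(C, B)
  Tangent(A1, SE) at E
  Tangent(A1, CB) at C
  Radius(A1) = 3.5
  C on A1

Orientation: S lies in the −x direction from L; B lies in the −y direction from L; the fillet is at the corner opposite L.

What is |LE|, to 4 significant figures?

42.02

L is at the origin; LS is horizontal with |LS| = 39.4 and S on the −x side, so S = (-39.40, 0.000). L and B share the same x with |LB| = 18.1 and B on the −y side, so B = (0.000, -18.10). The virtual corner opposite L is at (-39.40, -18.10). Since A1 is tangent to SE there, VE ⟂ SE and since A1 is tangent to CB there, VC ⟂ CB, with radius 3.5, so the center V sits 3.5 in from both sides at V = (-35.90, -14.60). That places the tangent points at E = (-39.40, -14.60) on SE and C = (-35.90, -18.10) on CB. Then |LE| = |E − L| = 42.02.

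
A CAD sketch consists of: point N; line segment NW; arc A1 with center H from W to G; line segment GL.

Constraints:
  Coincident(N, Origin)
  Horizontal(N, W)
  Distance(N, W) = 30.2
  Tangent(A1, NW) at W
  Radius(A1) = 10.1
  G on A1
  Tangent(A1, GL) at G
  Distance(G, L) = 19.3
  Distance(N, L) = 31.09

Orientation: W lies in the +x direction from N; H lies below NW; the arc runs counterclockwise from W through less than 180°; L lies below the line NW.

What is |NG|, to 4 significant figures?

21.81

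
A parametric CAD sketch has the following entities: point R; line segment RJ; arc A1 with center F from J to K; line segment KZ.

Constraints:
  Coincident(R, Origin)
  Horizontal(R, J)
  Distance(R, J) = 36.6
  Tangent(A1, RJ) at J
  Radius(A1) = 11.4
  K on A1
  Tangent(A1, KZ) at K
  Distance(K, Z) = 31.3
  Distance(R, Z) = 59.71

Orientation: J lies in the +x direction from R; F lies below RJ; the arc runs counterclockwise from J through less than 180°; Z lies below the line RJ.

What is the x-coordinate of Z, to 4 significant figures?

39.74

Checks: |FK| = 11.40 ✓; ∠(FK, KZ) = 90.00° ✓; |KZ| = 31.30 ✓; |RZ| = 59.71 ✓.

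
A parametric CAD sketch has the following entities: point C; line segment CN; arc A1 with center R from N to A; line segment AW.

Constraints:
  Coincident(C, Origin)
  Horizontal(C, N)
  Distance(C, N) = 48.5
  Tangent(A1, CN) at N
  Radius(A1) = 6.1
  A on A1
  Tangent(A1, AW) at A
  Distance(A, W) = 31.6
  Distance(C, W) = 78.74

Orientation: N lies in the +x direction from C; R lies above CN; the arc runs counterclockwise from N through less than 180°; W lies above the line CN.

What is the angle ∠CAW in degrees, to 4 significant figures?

135.8°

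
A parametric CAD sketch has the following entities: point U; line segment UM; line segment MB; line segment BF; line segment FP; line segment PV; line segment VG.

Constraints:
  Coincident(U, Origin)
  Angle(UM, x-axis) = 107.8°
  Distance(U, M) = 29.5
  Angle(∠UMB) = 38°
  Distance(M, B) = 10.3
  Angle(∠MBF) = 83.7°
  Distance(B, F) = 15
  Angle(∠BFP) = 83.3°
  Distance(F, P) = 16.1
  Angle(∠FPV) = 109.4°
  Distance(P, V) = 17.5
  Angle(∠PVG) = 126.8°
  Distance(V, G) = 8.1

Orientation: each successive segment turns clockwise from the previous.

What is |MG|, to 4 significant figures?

12.05

∠FPV = 109.4° gives PV at 62.20° from the x-axis; with |PV| = 17.5, V = (-13.02, 38.19). ∠PVG = 126.8° gives VG at 9.000° from the x-axis; with |VG| = 8.1, G = (-5.018, 39.45). Then |MG| = |G − M| = 12.05.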